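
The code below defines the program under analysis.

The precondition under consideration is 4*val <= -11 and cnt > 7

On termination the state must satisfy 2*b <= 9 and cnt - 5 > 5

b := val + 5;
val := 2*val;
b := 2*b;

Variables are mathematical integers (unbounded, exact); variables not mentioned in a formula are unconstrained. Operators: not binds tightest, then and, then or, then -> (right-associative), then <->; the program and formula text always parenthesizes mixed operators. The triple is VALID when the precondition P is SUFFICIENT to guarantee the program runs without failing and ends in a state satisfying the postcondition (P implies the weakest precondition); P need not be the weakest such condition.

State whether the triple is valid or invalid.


Working backward. After the program, the postcondition 2*b <= 9 and cnt - 5 > 5 must hold; in canonical form it is 2*b <= 9 and cnt > 10.
Before b := 2*b: 4*b <= 9 and cnt > 10
Before val := 2*val: 4*b <= 9 and cnt > 10
Before b := val + 5: 4*val <= -11 and cnt > 10
The weakest precondition is 4*val <= -11 and cnt > 10.
Check whether 4*val <= -11 and cnt > 7 implies it.
Countermodel: at the initial state cnt = 8, val = -3, the precondition holds but the weakest precondition fails.
Answer: invalid


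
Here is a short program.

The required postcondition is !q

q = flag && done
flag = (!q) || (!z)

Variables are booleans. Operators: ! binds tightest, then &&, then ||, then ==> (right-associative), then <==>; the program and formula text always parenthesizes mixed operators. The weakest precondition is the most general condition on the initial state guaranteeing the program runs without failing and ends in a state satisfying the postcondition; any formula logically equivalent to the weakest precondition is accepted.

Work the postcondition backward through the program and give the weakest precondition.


Working backward. After the program, !q must hold.
Before flag := (!q) || (!z): !q
Before q := flag && done: !(flag && done)
Answer: WP = !(flag && done)


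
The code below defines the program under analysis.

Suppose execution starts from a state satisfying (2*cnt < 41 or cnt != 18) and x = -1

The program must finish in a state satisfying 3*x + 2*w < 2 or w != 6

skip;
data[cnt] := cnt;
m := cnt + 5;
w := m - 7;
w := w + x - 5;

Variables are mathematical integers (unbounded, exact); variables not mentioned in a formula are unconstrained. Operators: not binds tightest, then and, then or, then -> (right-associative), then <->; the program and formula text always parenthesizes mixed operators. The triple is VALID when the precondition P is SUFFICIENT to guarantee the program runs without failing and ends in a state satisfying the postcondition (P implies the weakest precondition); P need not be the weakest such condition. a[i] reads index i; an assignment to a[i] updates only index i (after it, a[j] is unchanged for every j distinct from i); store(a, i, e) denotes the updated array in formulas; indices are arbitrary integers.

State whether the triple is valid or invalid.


Working backward. After the program, the postcondition 3*x + 2*w < 2 or w != 6 must hold; in canonical form it is 2*w + 3*x < 2 or w != 6.
Before w := w + x - 5: 2*w + 5*x < 12 or w + x != 11
Before w := m - 7: 2*m + 5*x < 26 or m + x != 18
Before m := cnt + 5: 2*cnt + 5*x < 16 or cnt + x != 13
Before data[cnt] := cnt: 2*cnt + 5*x < 16 or cnt + x != 13
Before skip: 2*cnt + 5*x < 16 or cnt + x != 13
The weakest precondition is 2*cnt + 5*x < 16 or cnt + x != 13.
Check whether (2*cnt < 41 or cnt != 18) and x = -1 implies it.
Countermodel: at the initial state cnt = 14, x = -1, the precondition holds but the weakest precondition fails.
Answer: invalid


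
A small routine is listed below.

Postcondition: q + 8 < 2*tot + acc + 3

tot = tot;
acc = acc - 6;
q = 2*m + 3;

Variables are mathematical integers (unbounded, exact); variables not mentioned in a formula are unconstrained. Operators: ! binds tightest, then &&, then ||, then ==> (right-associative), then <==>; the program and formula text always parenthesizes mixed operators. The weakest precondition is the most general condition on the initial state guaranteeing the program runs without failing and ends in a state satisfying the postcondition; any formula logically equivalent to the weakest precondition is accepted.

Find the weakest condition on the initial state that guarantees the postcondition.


Working backward. After the program, the postcondition q + 8 < 2*tot + acc + 3 must hold; in canonical form it is q < acc + 2*tot - 5.
Before q := 2*m + 3: 2*m < acc + 2*tot - 8
Before acc := acc - 6: 2*m < acc + 2*tot - 14
Before tot := tot: 2*m < acc + 2*tot - 14
Answer: WP = 2*m < acc + 2*tot - 14


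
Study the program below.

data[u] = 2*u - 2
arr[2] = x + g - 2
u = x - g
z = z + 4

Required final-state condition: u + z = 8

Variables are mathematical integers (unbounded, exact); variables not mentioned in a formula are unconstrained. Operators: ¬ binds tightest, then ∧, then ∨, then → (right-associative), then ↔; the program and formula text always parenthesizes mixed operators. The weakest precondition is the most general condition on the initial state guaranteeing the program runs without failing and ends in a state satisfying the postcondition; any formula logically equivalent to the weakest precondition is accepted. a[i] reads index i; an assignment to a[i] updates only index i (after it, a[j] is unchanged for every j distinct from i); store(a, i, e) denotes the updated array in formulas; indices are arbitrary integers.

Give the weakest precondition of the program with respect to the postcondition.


Working backward. After the program, u + z = 8 must hold.
Before z := z + 4: u + z = 4
Before u := x - g: x + z = g + 4
Before arr[2] := x + g - 2: x + z = g + 4
Before data[u] := 2*u - 2: x + z = g + 4
Answer: WP = x + z = g + 4


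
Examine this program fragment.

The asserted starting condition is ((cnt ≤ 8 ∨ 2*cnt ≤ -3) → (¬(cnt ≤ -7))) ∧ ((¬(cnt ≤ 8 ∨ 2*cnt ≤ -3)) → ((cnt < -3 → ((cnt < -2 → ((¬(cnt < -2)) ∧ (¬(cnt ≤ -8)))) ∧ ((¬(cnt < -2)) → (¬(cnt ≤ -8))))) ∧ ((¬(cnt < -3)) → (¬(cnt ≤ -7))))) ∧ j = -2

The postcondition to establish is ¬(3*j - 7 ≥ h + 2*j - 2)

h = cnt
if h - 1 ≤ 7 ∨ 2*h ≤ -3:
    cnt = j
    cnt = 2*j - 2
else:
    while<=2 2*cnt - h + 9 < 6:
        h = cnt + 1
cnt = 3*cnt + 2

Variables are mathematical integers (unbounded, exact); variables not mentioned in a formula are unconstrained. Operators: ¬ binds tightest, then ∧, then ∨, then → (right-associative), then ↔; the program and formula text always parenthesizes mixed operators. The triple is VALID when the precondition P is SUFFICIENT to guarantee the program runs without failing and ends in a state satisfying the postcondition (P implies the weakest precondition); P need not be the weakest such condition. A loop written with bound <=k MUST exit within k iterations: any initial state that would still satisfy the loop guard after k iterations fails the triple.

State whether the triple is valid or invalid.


Working backward. After the program, the postcondition ¬(3*j - 7 ≥ h + 2*j - 2) must hold; in canonical form it is ¬(j ≥ h + 5).
Before cnt := 3*cnt + 2: ¬(j ≥ h + 5)
Then branch requires ¬(j ≥ h + 5); else branch requires (2*cnt < h - 3 → ((cnt < -2 → ((¬(cnt < -2)) ∧ (¬(j ≥ cnt + 6)))) ∧ ((¬(cnt < -2)) → (¬(j ≥ cnt + 6))))) ∧ ((¬(2*cnt < h - 3)) → (¬(j ≥ h + 5))).
Before the if: ((h ≤ 8 ∨ 2*h ≤ -3) → (¬(j ≥ h + 5))) ∧ ((¬(h ≤ 8 ∨ 2*h ≤ -3)) → ((2*cnt < h - 3 → ((cnt < -2 → ((¬(cnt < -2)) ∧ (¬(j ≥ cnt + 6)))) ∧ ((¬(cnt < -2)) → (¬(j ≥ cnt + 6))))) ∧ ((¬(2*cnt < h - 3)) → (¬(j ≥ h + 5)))))
Before h := cnt: ((cnt ≤ 8 ∨ 2*cnt ≤ -3) → (¬(j ≥ cnt + 5))) ∧ ((¬(cnt ≤ 8 ∨ 2*cnt ≤ -3)) → ((cnt < -3 → ((cnt < -2 → ((¬(cnt < -2)) ∧ (¬(j ≥ cnt + 6)))) ∧ ((¬(cnt < -2)) → (¬(j ≥ cnt + 6))))) ∧ ((¬(cnt < -3)) → (¬(j ≥ cnt + 5)))))
The weakest precondition is ((cnt ≤ 8 ∨ 2*cnt ≤ -3) → (¬(j ≥ cnt + 5))) ∧ ((¬(cnt ≤ 8 ∨ 2*cnt ≤ -3)) → ((cnt < -3 → ((cnt < -2 → ((¬(cnt < -2)) ∧ (¬(j ≥ cnt + 6)))) ∧ ((¬(cnt < -2)) → (¬(j ≥ cnt + 6))))) ∧ ((¬(cnt < -3)) → (¬(j ≥ cnt + 5))))).
Check whether ((cnt ≤ 8 ∨ 2*cnt ≤ -3) → (¬(cnt ≤ -7))) ∧ ((¬(cnt ≤ 8 ∨ 2*cnt ≤ -3)) → ((cnt < -3 → ((cnt < -2 → ((¬(cnt < -2)) ∧ (¬(cnt ≤ -8)))) ∧ ((¬(cnt < -2)) → (¬(cnt ≤ -8))))) ∧ ((¬(cnt < -3)) → (¬(cnt ≤ -7))))) ∧ j = -2 implies it.
Every state satisfying the precondition satisfies the weakest precondition: the implication holds.
Answer: valid


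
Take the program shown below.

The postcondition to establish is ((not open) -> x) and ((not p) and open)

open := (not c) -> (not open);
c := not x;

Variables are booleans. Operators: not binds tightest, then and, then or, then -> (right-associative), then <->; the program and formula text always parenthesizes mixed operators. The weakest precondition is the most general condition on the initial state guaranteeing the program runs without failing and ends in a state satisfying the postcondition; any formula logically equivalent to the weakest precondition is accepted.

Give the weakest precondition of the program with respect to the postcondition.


Working backward. After the program, the postcondition ((not open) -> x) and ((not p) and open) must hold; in canonical form it is ((not open) -> x) and (not p) and open.
Before c := not x: ((not open) -> x) and (not p) and open
Before open := (not c) -> (not open): ((not ((not c) -> (not open))) -> x) and (not p) and ((not c) -> (not open))
Answer: WP = ((not ((not c) -> (not open))) -> x) and (not p) and ((not c) -> (not open))


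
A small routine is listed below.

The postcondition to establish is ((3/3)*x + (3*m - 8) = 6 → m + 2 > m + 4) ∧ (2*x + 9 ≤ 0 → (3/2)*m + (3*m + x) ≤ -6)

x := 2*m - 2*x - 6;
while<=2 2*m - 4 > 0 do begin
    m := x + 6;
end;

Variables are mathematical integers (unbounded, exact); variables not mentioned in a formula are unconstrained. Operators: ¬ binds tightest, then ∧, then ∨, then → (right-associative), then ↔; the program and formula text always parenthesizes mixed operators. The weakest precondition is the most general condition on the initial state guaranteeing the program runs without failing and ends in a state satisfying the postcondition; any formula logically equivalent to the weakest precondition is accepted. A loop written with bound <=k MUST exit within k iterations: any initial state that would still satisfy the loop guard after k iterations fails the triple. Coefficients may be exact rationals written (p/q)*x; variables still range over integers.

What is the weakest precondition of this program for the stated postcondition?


Working backward. After the program, the postcondition ((3/3)*x + (3*m - 8) = 6 → m + 2 > m + 4) ∧ (2*x + 9 ≤ 0 → (3/2)*m + (3*m + x) ≤ -6) must hold; in canonical form it is (¬(3*m + x = 14)) ∧ (2*x ≤ -9 → (9/2)*m + x ≤ -6).
Before the loop (bound <=2), unroll the exhaustion recursion (WP_0 = exit-now case; WP_j = one more guarded iteration, up to j = 2):
  WP_0: (¬(2*m > 4)) ∧ (¬(3*m + x = 14)) ∧ (2*x ≤ -9 → (9/2)*m + x ≤ -6)
  WP_1: (2*m > 4 → ((¬(2*x > -8)) ∧ (¬(4*x = -4)) ∧ (2*x ≤ -9 → (11/2)*x ≤ -33))) ∧ ((¬(2*m > 4)) → ((¬(3*m + x = 14)) ∧ (2*x ≤ -9 → (9/2)*m + x ≤ -6)))
  WP_2: (2*m > 4 → ((2*x > -8 → ((¬(2*x > -8)) ∧ (¬(4*x = -4)) ∧ (2*x ≤ -9 → (11/2)*x ≤ -33))) ∧ ((¬(2*x > -8)) → ((¬(4*x = -4)) ∧ (2*x ≤ -9 → (11/2)*x ≤ -33))))) ∧ ((¬(2*m > 4)) → ((¬(3*m + x = 14)) ∧ (2*x ≤ -9 → (9/2)*m + x ≤ -6)))
So before the loop: (2*m > 4 → ((2*x > -8 → ((¬(2*x > -8)) ∧ (¬(4*x = -4)) ∧ (2*x ≤ -9 → (11/2)*x ≤ -33))) ∧ ((¬(2*x > -8)) → ((¬(4*x = -4)) ∧ (2*x ≤ -9 → (11/2)*x ≤ -33))))) ∧ ((¬(2*m > 4)) → ((¬(3*m + x = 14)) ∧ (2*x ≤ -9 → (9/2)*m + x ≤ -6)))
Before x := 2*m - 2*x - 6: (2*m > 4 → ((4*m > 4*x + 4 → ((¬(4*m > 4*x + 4)) ∧ (¬(8*m = 8*x + 20)) ∧ (4*m ≤ 4*x + 3 → 11*m ≤ 11*x))) ∧ ((¬(4*m > 4*x + 4)) → ((¬(8*m = 8*x + 20)) ∧ (4*m ≤ 4*x + 3 → 11*m ≤ 11*x))))) ∧ ((¬(2*m > 4)) → ((¬(5*m = 2*x + 20)) ∧ (4*m ≤ 4*x + 3 → (13/2)*m ≤ 2*x)))
Answer: WP = (2*m > 4 → ((4*m > 4*x + 4 → ((¬(4*m > 4*x + 4)) ∧ (¬(8*m = 8*x + 20)) ∧ (4*m ≤ 4*x + 3 → 11*m ≤ 11*x))) ∧ ((¬(4*m > 4*x + 4)) → ((¬(8*m = 8*x + 20)) ∧ (4*m ≤ 4*x + 3 → 11*m ≤ 11*x))))) ∧ ((¬(2*m > 4)) → ((¬(5*m = 2*x + 20)) ∧ (4*m ≤ 4*x + 3 → (13/2)*m ≤ 2*x)))


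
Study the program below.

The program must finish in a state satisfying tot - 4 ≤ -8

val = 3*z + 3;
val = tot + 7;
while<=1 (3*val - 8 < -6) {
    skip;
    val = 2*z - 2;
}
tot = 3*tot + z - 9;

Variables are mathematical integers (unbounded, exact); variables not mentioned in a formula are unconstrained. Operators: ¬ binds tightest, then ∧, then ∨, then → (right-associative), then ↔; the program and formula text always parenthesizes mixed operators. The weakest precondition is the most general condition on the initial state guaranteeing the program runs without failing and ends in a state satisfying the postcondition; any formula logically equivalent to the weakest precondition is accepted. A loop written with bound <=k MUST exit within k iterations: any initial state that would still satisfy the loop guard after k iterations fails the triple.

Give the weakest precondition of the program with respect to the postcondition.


Working backward. After the program, the postcondition tot - 4 ≤ -8 must hold; in canonical form it is tot ≤ -4.
Before tot := 3*tot + z - 9: 3*tot + z ≤ 5
Before the loop (bound <=1), unroll the exhaustion recursion (WP_0 = exit-now case; WP_j = one more guarded iteration, up to j = 1):
  WP_0: (¬(3*val < 2)) ∧ 3*tot + z ≤ 5
  WP_1: (3*val < 2 → ((¬(6*z < 8)) ∧ 3*tot + z ≤ 5)) ∧ ((¬(3*val < 2)) → 3*tot + z ≤ 5)
So before the loop: (3*val < 2 → ((¬(6*z < 8)) ∧ 3*tot + z ≤ 5)) ∧ ((¬(3*val < 2)) → 3*tot + z ≤ 5)
Before val := tot + 7: (3*tot < -19 → ((¬(6*z < 8)) ∧ 3*tot + z ≤ 5)) ∧ ((¬(3*tot < -19)) → 3*tot + z ≤ 5)
Before val := 3*z + 3: (3*tot < -19 → ((¬(6*z < 8)) ∧ 3*tot + z ≤ 5)) ∧ ((¬(3*tot < -19)) → 3*tot + z ≤ 5)
Answer: WP = (3*tot < -19 → ((¬(6*z < 8)) ∧ 3*tot + z ≤ 5)) ∧ ((¬(3*tot < -19)) → 3*tot + z ≤ 5)


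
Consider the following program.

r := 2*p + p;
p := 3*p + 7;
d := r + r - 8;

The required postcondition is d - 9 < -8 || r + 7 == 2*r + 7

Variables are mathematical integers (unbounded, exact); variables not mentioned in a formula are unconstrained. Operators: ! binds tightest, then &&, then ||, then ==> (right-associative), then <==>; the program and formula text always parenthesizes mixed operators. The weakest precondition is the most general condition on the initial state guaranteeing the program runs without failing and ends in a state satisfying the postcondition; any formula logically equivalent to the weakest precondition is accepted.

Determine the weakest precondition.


Working backward. After the program, the postcondition d - 9 < -8 || r + 7 == 2*r + 7 must hold; in canonical form it is d < 1 || r == 0.
Before d := r + r - 8: 2*r < 9 || r == 0
Before p := 3*p + 7: 2*r < 9 || r == 0
Before r := 2*p + p: 6*p < 9 || 3*p == 0
Answer: WP = 6*p < 9 || 3*p == 0


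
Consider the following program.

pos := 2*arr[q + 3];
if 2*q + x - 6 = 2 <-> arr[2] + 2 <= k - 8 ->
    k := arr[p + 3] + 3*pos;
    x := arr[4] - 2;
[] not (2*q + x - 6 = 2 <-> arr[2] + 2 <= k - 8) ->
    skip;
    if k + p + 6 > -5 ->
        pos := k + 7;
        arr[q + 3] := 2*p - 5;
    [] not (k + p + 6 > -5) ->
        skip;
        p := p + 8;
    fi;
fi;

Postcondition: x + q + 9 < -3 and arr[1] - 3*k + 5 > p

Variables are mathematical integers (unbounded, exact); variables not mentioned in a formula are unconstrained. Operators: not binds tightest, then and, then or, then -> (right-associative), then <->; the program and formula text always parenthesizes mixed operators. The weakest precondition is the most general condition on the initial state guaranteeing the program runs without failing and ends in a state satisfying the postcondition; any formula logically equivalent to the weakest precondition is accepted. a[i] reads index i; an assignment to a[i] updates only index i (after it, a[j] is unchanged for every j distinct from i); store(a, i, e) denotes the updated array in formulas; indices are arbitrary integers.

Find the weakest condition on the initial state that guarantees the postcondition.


Working backward. After the program, the postcondition x + q + 9 < -3 and arr[1] - 3*k + 5 > p must hold; in canonical form it is q + x < -12 and arr[1] > 3*k + p - 5.
Then branch requires arr[4] + q < -10 and arr[1] > 3*arr[p + 3] + p + 9*pos - 5; else branch requires (k + p > -11 -> (q + x < -12 and store(arr, q + 3, 2*p - 5)[1] > 3*k + p - 5)) and ((not (k + p > -11)) -> (q + x < -12 and arr[1] > 3*k + p + 3)).
Before the if: ((2*q + x = 8 <-> arr[2] <= k - 10) -> (arr[4] + q < -10 and arr[1] > 3*arr[p + 3] + p + 9*pos - 5)) and ((not (2*q + x = 8 <-> arr[2] <= k - 10)) -> ((k + p > -11 -> (q + x < -12 and store(arr, q + 3, 2*p - 5)[1] > 3*k + p - 5)) and ((not (k + p > -11)) -> (q + x < -12 and arr[1] > 3*k + p + 3))))
Before pos := 2*arr[q + 3]: ((2*q + x = 8 <-> arr[2] <= k - 10) -> (arr[4] + q < -10 and arr[1] > 3*arr[p + 3] + 18*arr[q + 3] + p - 5)) and ((not (2*q + x = 8 <-> arr[2] <= k - 10)) -> ((k + p > -11 -> (q + x < -12 and store(arr, q + 3, 2*p - 5)[1] > 3*k + p - 5)) and ((not (k + p > -11)) -> (q + x < -12 and arr[1] > 3*k + p + 3))))
Answer: WP = ((2*q + x = 8 <-> arr[2] <= k - 10) -> (arr[4] + q < -10 and arr[1] > 3*arr[p + 3] + 18*arr[q + 3] + p - 5)) and ((not (2*q + x = 8 <-> arr[2] <= k - 10)) -> ((k + p > -11 -> (q + x < -12 and store(arr, q + 3, 2*p - 5)[1] > 3*k + p - 5)) and ((not (k + p > -11)) -> (q + x < -12 and arr[1] > 3*k + p + 3))))


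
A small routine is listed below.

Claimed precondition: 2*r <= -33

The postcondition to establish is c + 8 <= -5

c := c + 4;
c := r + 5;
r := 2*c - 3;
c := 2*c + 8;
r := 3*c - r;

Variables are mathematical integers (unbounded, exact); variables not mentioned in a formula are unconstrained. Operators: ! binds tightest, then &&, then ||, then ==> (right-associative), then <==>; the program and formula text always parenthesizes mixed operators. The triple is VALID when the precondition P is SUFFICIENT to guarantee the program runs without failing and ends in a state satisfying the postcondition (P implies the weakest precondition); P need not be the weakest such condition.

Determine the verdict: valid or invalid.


Working backward. After the program, the postcondition c + 8 <= -5 must hold; in canonical form it is c <= -13.
Before r := 3*c - r: c <= -13
Before c := 2*c + 8: 2*c <= -21
Before r := 2*c - 3: 2*c <= -21
Before c := r + 5: 2*r <= -31
Before c := c + 4: 2*r <= -31
The weakest precondition is 2*r <= -31.
Check whether 2*r <= -33 implies it.
Every state satisfying the precondition satisfies the weakest precondition: the implication holds.
Answer: valid


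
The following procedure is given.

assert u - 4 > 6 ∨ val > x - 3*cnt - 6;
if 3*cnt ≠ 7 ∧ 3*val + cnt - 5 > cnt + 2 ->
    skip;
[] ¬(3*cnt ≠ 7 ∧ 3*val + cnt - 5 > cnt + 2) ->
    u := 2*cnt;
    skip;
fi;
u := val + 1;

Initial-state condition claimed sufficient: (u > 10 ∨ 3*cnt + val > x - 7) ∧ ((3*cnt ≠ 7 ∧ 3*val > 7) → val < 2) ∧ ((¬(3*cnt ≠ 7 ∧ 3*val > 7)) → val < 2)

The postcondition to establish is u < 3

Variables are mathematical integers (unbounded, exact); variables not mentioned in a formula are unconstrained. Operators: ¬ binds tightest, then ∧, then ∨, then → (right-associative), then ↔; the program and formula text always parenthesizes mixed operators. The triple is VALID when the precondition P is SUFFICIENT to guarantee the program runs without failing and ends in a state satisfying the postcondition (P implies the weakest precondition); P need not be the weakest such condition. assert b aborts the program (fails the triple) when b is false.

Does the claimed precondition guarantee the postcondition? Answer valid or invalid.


Working backward. After the program, u < 3 must hold.
Before u := val + 1: val < 2
Then branch requires val < 2; else branch requires val < 2.
Before the if: ((3*cnt ≠ 7 ∧ 3*val > 7) → val < 2) ∧ ((¬(3*cnt ≠ 7 ∧ 3*val > 7)) → val < 2)
Before assert u - 4 > 6 ∨ val > x - 3*cnt - 6: (u > 10 ∨ 3*cnt + val > x - 6) ∧ ((3*cnt ≠ 7 ∧ 3*val > 7) → val < 2) ∧ ((¬(3*cnt ≠ 7 ∧ 3*val > 7)) → val < 2)
The weakest precondition is (u > 10 ∨ 3*cnt + val > x - 6) ∧ ((3*cnt ≠ 7 ∧ 3*val > 7) → val < 2) ∧ ((¬(3*cnt ≠ 7 ∧ 3*val > 7)) → val < 2).
Check whether (u > 10 ∨ 3*cnt + val > x - 7) ∧ ((3*cnt ≠ 7 ∧ 3*val > 7) → val < 2) ∧ ((¬(3*cnt ≠ 7 ∧ 3*val > 7)) → val < 2) implies it.
Countermodel: at the initial state cnt = -2, u = 10, val = 0, x = 0, the precondition holds but the weakest precondition fails.
Answer: invalid


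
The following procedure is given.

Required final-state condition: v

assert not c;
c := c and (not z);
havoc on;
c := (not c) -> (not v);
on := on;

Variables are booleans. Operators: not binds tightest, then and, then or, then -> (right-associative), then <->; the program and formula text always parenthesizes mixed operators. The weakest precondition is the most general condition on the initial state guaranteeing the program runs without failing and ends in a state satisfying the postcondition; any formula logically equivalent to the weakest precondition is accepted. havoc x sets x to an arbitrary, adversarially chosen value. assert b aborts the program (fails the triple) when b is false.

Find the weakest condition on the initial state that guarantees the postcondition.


Working backward. After the program, v must hold.
Before on := on: v
Before c := (not c) -> (not v): v
Before havoc on: v
Before c := c and (not z): v
Before assert not c: (not c) and v
Answer: WP = (not c) and v


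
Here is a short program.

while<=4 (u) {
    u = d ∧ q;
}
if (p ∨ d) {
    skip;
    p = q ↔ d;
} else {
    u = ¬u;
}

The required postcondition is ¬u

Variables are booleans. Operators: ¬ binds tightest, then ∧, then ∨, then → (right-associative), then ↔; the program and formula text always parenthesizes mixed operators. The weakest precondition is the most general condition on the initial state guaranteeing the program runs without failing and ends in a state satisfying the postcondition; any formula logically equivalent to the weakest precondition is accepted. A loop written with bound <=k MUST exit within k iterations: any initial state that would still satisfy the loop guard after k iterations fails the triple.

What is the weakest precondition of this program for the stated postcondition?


Working backward. After the program, ¬u must hold.
Then branch requires ¬u; else branch requires u.
Before the if: ((p ∨ d) → (¬u)) ∧ ((¬(p ∨ d)) → u)
Before the loop (bound <=4), unroll the exhaustion recursion (WP_0 = exit-now case; WP_j = one more guarded iteration, up to j = 4):
  WP_0: (¬u) ∧ ((p ∨ d) → (¬u)) ∧ ((¬(p ∨ d)) → u)
  WP_1: (u → ((¬(d ∧ q)) ∧ ((p ∨ d) → (¬(d ∧ q))) ∧ ((¬(p ∨ d)) → (d ∧ q)))) ∧ ((¬u) → (((p ∨ d) → (¬u)) ∧ ((¬(p ∨ d)) → u)))
  WP_2: (u → (((d ∧ q) → ((¬(d ∧ q)) ∧ ((p ∨ d) → (¬(d ∧ q))) ∧ ((¬(p ∨ d)) → (d ∧ q)))) ∧ ((¬(d ∧ q)) → (((p ∨ d) → (¬(d ∧ q))) ∧ ((¬(p ∨ d)) → (d ∧ q)))))) ∧ ((¬u) → (((p ∨ d) → (¬u)) ∧ ((¬(p ∨ d)) → u)))
  WP_3: (u → (((d ∧ q) → (((d ∧ q) → ((¬(d ∧ q)) ∧ ((p ∨ d) → (¬(d ∧ q))) ∧ ((¬(p ∨ d)) → (d ∧ q)))) ∧ ((¬(d ∧ q)) → (((p ∨ d) → (¬(d ∧ q))) ∧ ((¬(p ∨ d)) → (d ∧ q)))))) ∧ ((¬(d ∧ q)) → (((p ∨ d) → (¬(d ∧ q))) ∧ ((¬(p ∨ d)) → (d ∧ q)))))) ∧ ((¬u) → (((p ∨ d) → (¬u)) ∧ ((¬(p ∨ d)) → u)))
  WP_4: (u → (((d ∧ q) → (((d ∧ q) → (((d ∧ q) → ((¬(d ∧ q)) ∧ ((p ∨ d) → (¬(d ∧ q))) ∧ ((¬(p ∨ d)) → (d ∧ q)))) ∧ ((¬(d ∧ q)) → (((p ∨ d) → (¬(d ∧ q))) ∧ ((¬(p ∨ d)) → (d ∧ q)))))) ∧ ((¬(d ∧ q)) → (((p ∨ d) → (¬(d ∧ q))) ∧ ((¬(p ∨ d)) → (d ∧ q)))))) ∧ ((¬(d ∧ q)) → (((p ∨ d) → (¬(d ∧ q))) ∧ ((¬(p ∨ d)) → (d ∧ q)))))) ∧ ((¬u) → (((p ∨ d) → (¬u)) ∧ ((¬(p ∨ d)) → u)))
So before the loop: (u → (((d ∧ q) → (((d ∧ q) → (((d ∧ q) → ((¬(d ∧ q)) ∧ ((p ∨ d) → (¬(d ∧ q))) ∧ ((¬(p ∨ d)) → (d ∧ q)))) ∧ ((¬(d ∧ q)) → (((p ∨ d) → (¬(d ∧ q))) ∧ ((¬(p ∨ d)) → (d ∧ q)))))) ∧ ((¬(d ∧ q)) → (((p ∨ d) → (¬(d ∧ q))) ∧ ((¬(p ∨ d)) → (d ∧ q)))))) ∧ ((¬(d ∧ q)) → (((p ∨ d) → (¬(d ∧ q))) ∧ ((¬(p ∨ d)) → (d ∧ q)))))) ∧ ((¬u) → (((p ∨ d) → (¬u)) ∧ ((¬(p ∨ d)) → u)))
Answer: WP = (u → (((d ∧ q) → (((d ∧ q) → (((d ∧ q) → ((¬(d ∧ q)) ∧ ((p ∨ d) → (¬(d ∧ q))) ∧ ((¬(p ∨ d)) → (d ∧ q)))) ∧ ((¬(d ∧ q)) → (((p ∨ d) → (¬(d ∧ q))) ∧ ((¬(p ∨ d)) → (d ∧ q)))))) ∧ ((¬(d ∧ q)) → (((p ∨ d) → (¬(d ∧ q))) ∧ ((¬(p ∨ d)) → (d ∧ q)))))) ∧ ((¬(d ∧ q)) → (((p ∨ d) → (¬(d ∧ q))) ∧ ((¬(p ∨ d)) → (d ∧ q)))))) ∧ ((¬u) → (((p ∨ d) → (¬u)) ∧ ((¬(p ∨ d)) → u)))


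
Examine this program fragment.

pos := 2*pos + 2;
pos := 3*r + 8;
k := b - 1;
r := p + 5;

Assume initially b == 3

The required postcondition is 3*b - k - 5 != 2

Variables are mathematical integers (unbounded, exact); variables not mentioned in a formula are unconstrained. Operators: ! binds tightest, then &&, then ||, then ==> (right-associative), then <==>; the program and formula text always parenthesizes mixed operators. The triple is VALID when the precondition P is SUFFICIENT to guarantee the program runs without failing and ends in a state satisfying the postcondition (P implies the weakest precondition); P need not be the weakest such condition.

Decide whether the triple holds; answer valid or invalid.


Working backward. After the program, the postcondition 3*b - k - 5 != 2 must hold; in canonical form it is 3*b != k + 7.
Before r := p + 5: 3*b != k + 7
Before k := b - 1: 2*b != 6
Before pos := 3*r + 8: 2*b != 6
Before pos := 2*pos + 2: 2*b != 6
The weakest precondition is 2*b != 6.
Check whether b == 3 implies it.
Countermodel: at the initial state b = 3, the precondition holds but the weakest precondition fails.
Answer: invalid


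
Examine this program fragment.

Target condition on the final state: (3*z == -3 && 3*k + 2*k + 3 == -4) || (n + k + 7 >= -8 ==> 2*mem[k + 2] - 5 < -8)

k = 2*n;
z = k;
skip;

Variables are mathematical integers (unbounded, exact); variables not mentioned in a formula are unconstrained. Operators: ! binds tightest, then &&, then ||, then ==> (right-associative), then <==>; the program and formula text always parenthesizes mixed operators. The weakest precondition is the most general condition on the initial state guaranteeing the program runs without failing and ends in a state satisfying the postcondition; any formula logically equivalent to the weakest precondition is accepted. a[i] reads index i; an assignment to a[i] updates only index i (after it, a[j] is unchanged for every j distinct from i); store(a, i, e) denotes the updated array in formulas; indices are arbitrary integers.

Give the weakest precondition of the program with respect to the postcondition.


Working backward. After the program, the postcondition (3*z == -3 && 3*k + 2*k + 3 == -4) || (n + k + 7 >= -8 ==> 2*mem[k + 2] - 5 < -8) must hold; in canonical form it is (3*z == -3 && 5*k == -7) || (k + n >= -15 ==> 2*mem[k + 2] < -3).
Before skip: (3*z == -3 && 5*k == -7) || (k + n >= -15 ==> 2*mem[k + 2] < -3)
Before z := k: (3*k == -3 && 5*k == -7) || (k + n >= -15 ==> 2*mem[k + 2] < -3)
Before k := 2*n: (6*n == -3 && 10*n == -7) || (3*n >= -15 ==> 2*mem[2*n + 2] < -3)
Answer: WP = (6*n == -3 && 10*n == -7) || (3*n >= -15 ==> 2*mem[2*n + 2] < -3)


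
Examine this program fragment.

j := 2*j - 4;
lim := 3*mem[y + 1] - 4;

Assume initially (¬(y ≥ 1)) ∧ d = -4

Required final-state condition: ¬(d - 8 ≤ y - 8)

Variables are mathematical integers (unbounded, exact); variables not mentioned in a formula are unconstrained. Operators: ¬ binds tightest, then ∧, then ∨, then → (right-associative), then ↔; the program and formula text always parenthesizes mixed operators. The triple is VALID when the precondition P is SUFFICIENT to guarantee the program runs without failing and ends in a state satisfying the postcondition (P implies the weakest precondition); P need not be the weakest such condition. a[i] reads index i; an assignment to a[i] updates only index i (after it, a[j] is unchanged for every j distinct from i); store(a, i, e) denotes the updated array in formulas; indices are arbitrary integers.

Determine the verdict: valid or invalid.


Working backward. After the program, the postcondition ¬(d - 8 ≤ y - 8) must hold; in canonical form it is ¬(d ≤ y).
Before lim := 3*mem[y + 1] - 4: ¬(d ≤ y)
Before j := 2*j - 4: ¬(d ≤ y)
The weakest precondition is ¬(d ≤ y).
Check whether (¬(y ≥ 1)) ∧ d = -4 implies it.
Countermodel: at the initial state d = -4, y = -4, the precondition holds but the weakest precondition fails.
Answer: invalid


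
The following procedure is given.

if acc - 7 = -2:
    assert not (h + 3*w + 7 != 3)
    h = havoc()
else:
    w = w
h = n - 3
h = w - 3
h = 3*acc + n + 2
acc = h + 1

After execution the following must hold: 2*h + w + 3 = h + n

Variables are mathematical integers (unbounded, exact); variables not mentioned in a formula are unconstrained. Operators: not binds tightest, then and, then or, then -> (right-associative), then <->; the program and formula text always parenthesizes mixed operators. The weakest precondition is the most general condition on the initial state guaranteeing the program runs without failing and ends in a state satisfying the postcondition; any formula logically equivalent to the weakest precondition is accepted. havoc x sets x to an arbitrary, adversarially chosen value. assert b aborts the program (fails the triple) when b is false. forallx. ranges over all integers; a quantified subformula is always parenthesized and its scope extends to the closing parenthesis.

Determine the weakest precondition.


Working backward. After the program, the postcondition 2*h + w + 3 = h + n must hold; in canonical form it is h + w = n - 3.
Before acc := h + 1: h + w = n - 3
Before h := 3*acc + n + 2: 3*acc + w = -5
Before h := w - 3: 3*acc + w = -5
Before h := n - 3: 3*acc + w = -5
Then branch requires (not (h + 3*w != -4)) and 3*acc + w = -5; else branch requires 3*acc + w = -5.
Before the if: (acc = 5 -> ((not (h + 3*w != -4)) and 3*acc + w = -5)) and ((not (acc = 5)) -> 3*acc + w = -5)
Answer: WP = (acc = 5 -> ((not (h + 3*w != -4)) and 3*acc + w = -5)) and ((not (acc = 5)) -> 3*acc + w = -5)


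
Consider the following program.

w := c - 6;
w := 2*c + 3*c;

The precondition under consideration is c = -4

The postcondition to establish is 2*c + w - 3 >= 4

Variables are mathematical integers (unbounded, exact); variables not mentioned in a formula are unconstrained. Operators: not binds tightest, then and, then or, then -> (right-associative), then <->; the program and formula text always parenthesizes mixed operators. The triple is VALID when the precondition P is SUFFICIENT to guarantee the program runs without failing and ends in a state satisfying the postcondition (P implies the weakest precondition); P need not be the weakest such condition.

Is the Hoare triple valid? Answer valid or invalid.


Working backward. After the program, the postcondition 2*c + w - 3 >= 4 must hold; in canonical form it is 2*c + w >= 7.
Before w := 2*c + 3*c: 7*c >= 7
Before w := c - 6: 7*c >= 7
The weakest precondition is 7*c >= 7.
Check whether c = -4 implies it.
Countermodel: at the initial state c = -4, the precondition holds but the weakest precondition fails.
Answer: invalid


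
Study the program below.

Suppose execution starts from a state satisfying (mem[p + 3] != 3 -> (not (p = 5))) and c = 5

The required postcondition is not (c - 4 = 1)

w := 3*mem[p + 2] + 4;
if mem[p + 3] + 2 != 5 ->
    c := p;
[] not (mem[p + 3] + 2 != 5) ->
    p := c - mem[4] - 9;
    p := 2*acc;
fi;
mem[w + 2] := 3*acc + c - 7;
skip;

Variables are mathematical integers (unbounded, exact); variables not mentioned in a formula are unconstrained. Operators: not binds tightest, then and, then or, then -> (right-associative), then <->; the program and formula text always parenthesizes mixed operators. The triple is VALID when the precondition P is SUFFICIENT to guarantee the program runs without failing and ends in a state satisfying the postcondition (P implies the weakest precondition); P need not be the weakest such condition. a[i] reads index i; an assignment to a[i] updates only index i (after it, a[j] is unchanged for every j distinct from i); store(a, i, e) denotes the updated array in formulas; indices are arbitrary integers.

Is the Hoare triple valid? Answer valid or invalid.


Working backward. After the program, the postcondition not (c - 4 = 1) must hold; in canonical form it is not (c = 5).
Before skip: not (c = 5)
Before mem[w + 2] := 3*acc + c - 7: not (c = 5)
Then branch requires not (p = 5); else branch requires not (c = 5).
Before the if: (mem[p + 3] != 3 -> (not (p = 5))) and ((not (mem[p + 3] != 3)) -> (not (c = 5)))
Before w := 3*mem[p + 2] + 4: (mem[p + 3] != 3 -> (not (p = 5))) and ((not (mem[p + 3] != 3)) -> (not (c = 5)))
The weakest precondition is (mem[p + 3] != 3 -> (not (p = 5))) and ((not (mem[p + 3] != 3)) -> (not (c = 5))).
Check whether (mem[p + 3] != 3 -> (not (p = 5))) and c = 5 implies it.
Countermodel: at the initial state c = 5, mem = {[0] = 3, elsewhere 3}, p = -3, the precondition holds but the weakest precondition fails.
Answer: invalid


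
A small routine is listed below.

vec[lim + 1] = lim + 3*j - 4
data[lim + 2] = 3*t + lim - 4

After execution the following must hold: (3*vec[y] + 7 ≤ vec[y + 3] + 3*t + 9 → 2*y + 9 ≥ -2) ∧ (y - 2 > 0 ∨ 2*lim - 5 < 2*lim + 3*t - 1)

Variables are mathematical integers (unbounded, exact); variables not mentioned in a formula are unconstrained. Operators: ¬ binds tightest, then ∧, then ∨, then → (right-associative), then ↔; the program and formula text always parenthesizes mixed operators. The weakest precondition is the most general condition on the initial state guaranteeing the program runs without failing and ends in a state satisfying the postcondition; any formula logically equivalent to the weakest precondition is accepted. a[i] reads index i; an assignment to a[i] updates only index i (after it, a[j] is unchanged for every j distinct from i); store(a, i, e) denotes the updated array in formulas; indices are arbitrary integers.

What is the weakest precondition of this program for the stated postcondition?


Working backward. After the program, the postcondition (3*vec[y] + 7 ≤ vec[y + 3] + 3*t + 9 → 2*y + 9 ≥ -2) ∧ (y - 2 > 0 ∨ 2*lim - 5 < 2*lim + 3*t - 1) must hold; in canonical form it is (3*vec[y] ≤ vec[y + 3] + 3*t + 2 → 2*y ≥ -11) ∧ (y > 2 ∨ 3*t > -4).
Before data[lim + 2] := 3*t + lim - 4: (3*vec[y] ≤ vec[y + 3] + 3*t + 2 → 2*y ≥ -11) ∧ (y > 2 ∨ 3*t > -4)
Before vec[lim + 1] := lim + 3*j - 4: (3*store(vec, lim + 1, 3*j + lim - 4)[y] ≤ store(vec, lim + 1, 3*j + lim - 4)[y + 3] + 3*t + 2 → 2*y ≥ -11) ∧ (y > 2 ∨ 3*t > -4)
Answer: WP = (3*store(vec, lim + 1, 3*j + lim - 4)[y] ≤ store(vec, lim + 1, 3*j + lim - 4)[y + 3] + 3*t + 2 → 2*y ≥ -11) ∧ (y > 2 ∨ 3*t > -4)


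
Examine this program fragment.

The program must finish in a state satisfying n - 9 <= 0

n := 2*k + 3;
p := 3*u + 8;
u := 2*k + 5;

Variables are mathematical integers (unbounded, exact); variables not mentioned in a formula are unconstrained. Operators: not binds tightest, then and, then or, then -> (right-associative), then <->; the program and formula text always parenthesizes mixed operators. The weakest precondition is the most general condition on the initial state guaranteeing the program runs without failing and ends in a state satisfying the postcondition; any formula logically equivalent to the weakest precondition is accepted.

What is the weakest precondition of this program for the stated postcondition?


Working backward. After the program, the postcondition n - 9 <= 0 must hold; in canonical form it is n <= 9.
Before u := 2*k + 5: n <= 9
Before p := 3*u + 8: n <= 9
Before n := 2*k + 3: 2*k <= 6
Answer: WP = 2*k <= 6


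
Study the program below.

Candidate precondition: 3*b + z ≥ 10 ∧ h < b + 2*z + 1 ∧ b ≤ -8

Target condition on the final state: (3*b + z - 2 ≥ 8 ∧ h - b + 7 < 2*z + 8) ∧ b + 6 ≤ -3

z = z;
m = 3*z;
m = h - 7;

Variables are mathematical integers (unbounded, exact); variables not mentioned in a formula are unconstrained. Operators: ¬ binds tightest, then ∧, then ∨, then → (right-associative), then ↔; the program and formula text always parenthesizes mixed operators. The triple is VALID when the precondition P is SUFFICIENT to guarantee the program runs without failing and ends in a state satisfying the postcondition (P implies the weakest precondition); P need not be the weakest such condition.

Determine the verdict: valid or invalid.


Working backward. After the program, the postcondition (3*b + z - 2 ≥ 8 ∧ h - b + 7 < 2*z + 8) ∧ b + 6 ≤ -3 must hold; in canonical form it is 3*b + z ≥ 10 ∧ h < b + 2*z + 1 ∧ b ≤ -9.
Before m := h - 7: 3*b + z ≥ 10 ∧ h < b + 2*z + 1 ∧ b ≤ -9
Before m := 3*z: 3*b + z ≥ 10 ∧ h < b + 2*z + 1 ∧ b ≤ -9
Before z := z: 3*b + z ≥ 10 ∧ h < b + 2*z + 1 ∧ b ≤ -9
The weakest precondition is 3*b + z ≥ 10 ∧ h < b + 2*z + 1 ∧ b ≤ -9.
Check whether 3*b + z ≥ 10 ∧ h < b + 2*z + 1 ∧ b ≤ -8 implies it.
Countermodel: at the initial state b = -8, h = 60, z = 34, the precondition holds but the weakest precondition fails.
Answer: invalid


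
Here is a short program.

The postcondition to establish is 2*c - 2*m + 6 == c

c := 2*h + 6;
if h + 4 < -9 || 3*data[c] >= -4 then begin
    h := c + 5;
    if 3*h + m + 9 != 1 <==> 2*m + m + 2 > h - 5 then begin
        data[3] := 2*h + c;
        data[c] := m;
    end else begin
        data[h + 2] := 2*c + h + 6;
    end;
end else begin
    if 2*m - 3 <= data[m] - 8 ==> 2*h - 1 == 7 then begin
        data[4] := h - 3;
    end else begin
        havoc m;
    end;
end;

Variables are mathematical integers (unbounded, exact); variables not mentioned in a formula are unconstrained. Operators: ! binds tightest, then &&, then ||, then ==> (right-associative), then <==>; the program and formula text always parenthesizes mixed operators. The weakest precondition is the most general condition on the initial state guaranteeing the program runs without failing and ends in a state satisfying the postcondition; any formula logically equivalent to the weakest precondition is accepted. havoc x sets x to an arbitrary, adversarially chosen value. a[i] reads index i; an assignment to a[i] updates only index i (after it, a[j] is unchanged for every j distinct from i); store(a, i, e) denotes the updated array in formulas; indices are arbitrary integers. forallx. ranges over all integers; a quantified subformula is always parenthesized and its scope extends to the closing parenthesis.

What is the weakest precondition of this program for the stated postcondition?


Working backward. After the program, the postcondition 2*c - 2*m + 6 == c must hold; in canonical form it is c == 2*m - 6.
Then branch requires ((3*c + m != -23 <==> 3*m > c - 2) ==> c == 2*m - 6) && ((!(3*c + m != -23 <==> 3*m > c - 2)) ==> c == 2*m - 6); else branch requires ((2*m <= data[m] - 5 ==> 2*h == 8) ==> c == 2*m - 6) && ((!(2*m <= data[m] - 5 ==> 2*h == 8)) ==> (forall m_1. c == 2*m_1 - 6)).
Before the if: ((h < -13 || 3*data[c] >= -4) ==> (((3*c + m != -23 <==> 3*m > c - 2) ==> c == 2*m - 6) && ((!(3*c + m != -23 <==> 3*m > c - 2)) ==> c == 2*m - 6))) && ((!(h < -13 || 3*data[c] >= -4)) ==> (((2*m <= data[m] - 5 ==> 2*h == 8) ==> c == 2*m - 6) && ((!(2*m <= data[m] - 5 ==> 2*h == 8)) ==> (forall m_1. c == 2*m_1 - 6))))
Before c := 2*h + 6: ((h < -13 || 3*data[2*h + 6] >= -4) ==> (((6*h + m != -41 <==> 3*m > 2*h + 4) ==> 2*h == 2*m - 12) && ((!(6*h + m != -41 <==> 3*m > 2*h + 4)) ==> 2*h == 2*m - 12))) && ((!(h < -13 || 3*data[2*h + 6] >= -4)) ==> (((2*m <= data[m] - 5 ==> 2*h == 8) ==> 2*h == 2*m - 12) && ((!(2*m <= data[m] - 5 ==> 2*h == 8)) ==> (forall m_1. 2*h == 2*m_1 - 12))))
Answer: WP = ((h < -13 || 3*data[2*h + 6] >= -4) ==> (((6*h + m != -41 <==> 3*m > 2*h + 4) ==> 2*h == 2*m - 12) && ((!(6*h + m != -41 <==> 3*m > 2*h + 4)) ==> 2*h == 2*m - 12))) && ((!(h < -13 || 3*data[2*h + 6] >= -4)) ==> (((2*m <= data[m] - 5 ==> 2*h == 8) ==> 2*h == 2*m - 12) && ((!(2*m <= data[m] - 5 ==> 2*h == 8)) ==> (forall m_1. 2*h == 2*m_1 - 12))))
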